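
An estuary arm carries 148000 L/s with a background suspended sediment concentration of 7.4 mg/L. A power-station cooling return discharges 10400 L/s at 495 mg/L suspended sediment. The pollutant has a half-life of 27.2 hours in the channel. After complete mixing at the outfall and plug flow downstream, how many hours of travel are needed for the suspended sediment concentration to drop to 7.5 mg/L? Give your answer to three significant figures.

After mixing, C = (148000·7.400 + 10400·495.0) / 158400 = 6243000/158400 = 39.41 mg/L.
Half-life 27.2 h → k = ln 2 / 27.2 = 0.02548 h⁻¹ = 0.6116 d⁻¹.
39.41·exp(−k·t) = 7.5 → t = ln(39.41/7.5)/k = 234400 s = 65.11 h.

65.1 h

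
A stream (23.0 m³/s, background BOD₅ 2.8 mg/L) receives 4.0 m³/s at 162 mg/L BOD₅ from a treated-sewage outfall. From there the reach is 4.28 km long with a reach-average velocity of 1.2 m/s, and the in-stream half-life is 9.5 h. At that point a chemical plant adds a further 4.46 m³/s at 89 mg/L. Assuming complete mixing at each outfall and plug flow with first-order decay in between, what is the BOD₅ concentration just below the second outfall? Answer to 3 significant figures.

Mass balance: C = (23.00·2.800 + 4.000·162.0) / 27.00 = 712.4/27.00 = 26.39 mg/L; combined flow 27.00 m³/s.
Travel time t = 4.28·1000 / 1.2 = 3567 s = 0.9907 h.
Half-life 9.5 h → k = ln 2 / 9.5 = 0.07296 h⁻¹ = 1.751 d⁻¹.
Applying C = C₀e^(−kt): 26.39 × 0.9303 = 24.55 mg/L.
Second outfall: C = (27.00·24.55 + 4.460·89.00)/31.46 = 33.68 mg/L.

33.7 mg/L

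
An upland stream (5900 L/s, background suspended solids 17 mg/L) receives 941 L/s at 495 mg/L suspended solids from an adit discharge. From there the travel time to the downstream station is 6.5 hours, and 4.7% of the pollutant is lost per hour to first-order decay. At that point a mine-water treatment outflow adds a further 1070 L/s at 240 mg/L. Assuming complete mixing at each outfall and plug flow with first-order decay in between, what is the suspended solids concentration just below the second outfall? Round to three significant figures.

84.8 mg/L

After mixing, C = (5900·17.00 + 941.0·495.0) / 6841 = 566100/6841 = 82.75 mg/L; combined flow 6841 L/s.
4.7%/h lost → k = −ln(1 − 0.047) = 0.04814 h⁻¹.
After decay, C = 82.75 × e^(−kt) = 82.75 × 0.7313 = 60.52 mg/L.
At the second outfall, C = (6841·60.52 + 1070·240.0) / (6841 + 1070) = 84.79 mg/L.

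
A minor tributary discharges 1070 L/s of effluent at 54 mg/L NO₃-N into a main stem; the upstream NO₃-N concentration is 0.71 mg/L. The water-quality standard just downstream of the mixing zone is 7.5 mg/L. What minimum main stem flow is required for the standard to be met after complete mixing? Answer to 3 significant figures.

Set C_mix = 7.5: (Q·0.7100 + 1070·54.00) / (Q + 1070) = 7.5
→ Q = 1070·(54.00 − 7.5)/(7.5 − 0.7100) = 7328 L/s.

7330 L/s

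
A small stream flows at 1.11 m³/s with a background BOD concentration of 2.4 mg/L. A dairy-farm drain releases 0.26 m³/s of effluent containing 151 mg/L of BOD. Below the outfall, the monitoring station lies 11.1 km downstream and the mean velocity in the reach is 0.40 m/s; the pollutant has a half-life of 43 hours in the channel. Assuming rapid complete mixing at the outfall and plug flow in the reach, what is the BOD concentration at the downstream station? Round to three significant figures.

Mass balance: C = (1.110·2.400 + 0.2600·151.0) / 1.370 = 41.92/1.370 = 30.60 mg/L.
Travel time t = 11.1·1000 / 0.40 = 27750 s = 7.708 h.
Half-life 43 h → k = ln 2 / 43 = 0.01612 h⁻¹ = 0.3869 d⁻¹.
After decay, C = 30.60 × e^(−kt) = 30.60 × 0.8832 = 27.03 mg/L.

27.0 mg/L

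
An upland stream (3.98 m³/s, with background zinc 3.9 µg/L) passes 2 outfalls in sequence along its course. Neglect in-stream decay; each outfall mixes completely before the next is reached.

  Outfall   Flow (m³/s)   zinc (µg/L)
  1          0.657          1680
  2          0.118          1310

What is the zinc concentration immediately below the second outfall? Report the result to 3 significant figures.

After outfall 1: Q = 3.980 + 0.6570 = 4.637 m³/s; C = (3.980·3.900 + 0.6570·1680)/4.637 = 241.4 µg/L.
After outfall 2: Q = 4.637 + 0.1180 = 4.755 m³/s; C = (4.637·241.4 + 0.1180·1310)/4.755 = 267.9 µg/L.

268 µg/L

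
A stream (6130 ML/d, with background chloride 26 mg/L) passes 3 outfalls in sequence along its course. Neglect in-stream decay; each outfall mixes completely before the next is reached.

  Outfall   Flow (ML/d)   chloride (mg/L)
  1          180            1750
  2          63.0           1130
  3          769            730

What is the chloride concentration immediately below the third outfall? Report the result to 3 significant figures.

Outfall 1: combined Q = 6310 ML/d; C = (6130·26.00 + 180.0·1750)/6310 = 75.18 mg/L.
Outfall 2: combined Q = 6373 ML/d; C = (6310·75.18 + 63.00·1130)/6373 = 85.61 mg/L.
Outfall 3: combined Q = 7142 ML/d; C = (6373·85.61 + 769.0·730.0)/7142 = 155.0 mg/L.

155 mg/L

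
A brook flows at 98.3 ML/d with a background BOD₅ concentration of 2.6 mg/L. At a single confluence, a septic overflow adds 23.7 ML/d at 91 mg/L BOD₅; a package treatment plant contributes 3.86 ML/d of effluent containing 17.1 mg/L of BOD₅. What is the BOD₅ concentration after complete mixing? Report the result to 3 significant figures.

19.7 mg/L

Mass balance: C = (98.30·2.600 + 23.70·91.00 + 3.860·17.10) / 125.9 = 2478/125.9 = 19.69 mg/L.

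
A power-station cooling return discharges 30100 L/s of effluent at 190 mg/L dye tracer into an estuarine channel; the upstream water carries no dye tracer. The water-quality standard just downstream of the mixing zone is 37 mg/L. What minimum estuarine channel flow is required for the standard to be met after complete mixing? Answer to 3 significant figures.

Set C_mix = 37: (Q·0 + 30100·190.0) / (Q + 30100) = 37
→ Q = 30100·(190.0 − 37)/(37 − 0) = 124500 L/s.

124000 L/s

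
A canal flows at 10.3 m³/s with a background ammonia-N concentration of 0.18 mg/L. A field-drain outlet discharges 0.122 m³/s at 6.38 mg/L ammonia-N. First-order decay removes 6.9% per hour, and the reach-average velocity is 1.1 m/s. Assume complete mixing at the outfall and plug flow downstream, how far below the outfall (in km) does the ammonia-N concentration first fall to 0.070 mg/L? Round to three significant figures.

Conservation of mass: C = (10.30·0.1800 + 0.1220·6.380) / 10.42 = 2.632/10.42 = 0.2526 mg/L.
6.9%/h lost → k = −ln(1 − 0.069) = 0.07150 h⁻¹.
Set 0.2526·exp(−k·t) = 0.070 → t = ln(0.2526/0.070)/k = 64610 s = 17.95 h.
Distance = v·t = 1.1·64610 = 71070 m = 71.07 km.

71.1 km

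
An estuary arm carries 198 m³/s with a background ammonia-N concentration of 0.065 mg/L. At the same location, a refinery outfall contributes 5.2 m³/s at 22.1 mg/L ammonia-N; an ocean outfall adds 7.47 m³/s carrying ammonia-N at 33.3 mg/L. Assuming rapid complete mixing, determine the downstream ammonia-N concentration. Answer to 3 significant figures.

Conservation of mass: C = (198.0·0.06500 + 5.200·22.10 + 7.470·33.30) / 210.7 = 376.5/210.7 = 1.787 mg/L.

1.79 mg/L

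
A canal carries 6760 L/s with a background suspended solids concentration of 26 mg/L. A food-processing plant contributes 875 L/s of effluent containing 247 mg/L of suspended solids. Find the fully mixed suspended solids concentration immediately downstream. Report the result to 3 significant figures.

Conservation of mass: C = (6760·26.00 + 875.0·247.0) / 7635 = 391900/7635 = 51.33 mg/L.

51.3 mg/L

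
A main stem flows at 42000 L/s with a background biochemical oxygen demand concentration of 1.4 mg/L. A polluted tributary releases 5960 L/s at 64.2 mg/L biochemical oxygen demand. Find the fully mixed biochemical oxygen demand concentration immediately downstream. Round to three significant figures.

Mixed concentration C = ΣQC/ΣQ = (42000·1.400 + 5960·64.20) / 47960 = 441400/47960 = 9.204 mg/L.

9.20 mg/L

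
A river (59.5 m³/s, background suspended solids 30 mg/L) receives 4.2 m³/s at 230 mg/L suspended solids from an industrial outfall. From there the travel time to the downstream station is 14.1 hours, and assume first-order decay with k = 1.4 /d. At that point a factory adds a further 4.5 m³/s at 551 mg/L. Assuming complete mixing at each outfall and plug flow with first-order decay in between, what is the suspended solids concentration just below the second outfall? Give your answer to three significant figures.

54.1 mg/L

Conservation of mass: C = (59.50·30.00 + 4.200·230.0) / 63.70 = 2751/63.70 = 43.19 mg/L; combined flow 63.70 m³/s.
After decay, C = 43.19 × e^(−kt) = 43.19 × 0.4393 = 18.97 mg/L.
At the second outfall, C = (63.70·18.97 + 4.500·551.0) / (63.70 + 4.500) = 54.08 mg/L.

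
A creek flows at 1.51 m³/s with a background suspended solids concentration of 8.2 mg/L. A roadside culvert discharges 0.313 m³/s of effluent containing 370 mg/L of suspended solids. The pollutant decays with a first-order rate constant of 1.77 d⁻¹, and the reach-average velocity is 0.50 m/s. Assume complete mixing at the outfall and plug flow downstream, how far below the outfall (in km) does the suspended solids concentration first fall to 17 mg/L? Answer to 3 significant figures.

34.7 km

Mass balance: C = (1.510·8.200 + 0.3130·370.0) / 1.823 = 128.2/1.823 = 70.32 mg/L.
Set 70.32·exp(−k·t) = 17 → t = ln(70.32/17)/k = 69310 s = 19.25 h.
Distance = v·t = 0.50·69310 = 34650 m = 34.65 km.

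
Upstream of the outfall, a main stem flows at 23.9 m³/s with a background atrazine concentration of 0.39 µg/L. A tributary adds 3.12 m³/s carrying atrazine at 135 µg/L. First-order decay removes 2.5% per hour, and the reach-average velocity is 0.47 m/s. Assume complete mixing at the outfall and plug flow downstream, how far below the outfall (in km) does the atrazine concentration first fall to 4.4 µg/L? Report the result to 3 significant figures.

86.0 km

Mass balance: C = (23.90·0.3900 + 3.120·135.0) / 27.02 = 430.5/27.02 = 15.93 µg/L.
2.5%/h lost → k = −ln(1 − 0.025) = 0.02532 h⁻¹.
Set 15.93·exp(−k·t) = 4.4 → t = ln(15.93/4.4)/k = 183000 s = 50.83 h.
Distance = v·t = 0.47·183000 = 86000 m = 86.00 km.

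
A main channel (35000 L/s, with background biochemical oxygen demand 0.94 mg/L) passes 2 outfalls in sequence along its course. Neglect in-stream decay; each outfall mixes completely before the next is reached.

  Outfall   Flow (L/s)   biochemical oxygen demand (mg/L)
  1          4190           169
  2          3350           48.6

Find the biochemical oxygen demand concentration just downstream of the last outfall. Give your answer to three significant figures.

Outfall 1: combined Q = 39190 L/s; C = (35000·0.9400 + 4190·169.0)/39190 = 18.91 mg/L.
Outfall 2: combined Q = 42540 L/s; C = (39190·18.91 + 3350·48.60)/42540 = 21.25 mg/L.

21.2 mg/L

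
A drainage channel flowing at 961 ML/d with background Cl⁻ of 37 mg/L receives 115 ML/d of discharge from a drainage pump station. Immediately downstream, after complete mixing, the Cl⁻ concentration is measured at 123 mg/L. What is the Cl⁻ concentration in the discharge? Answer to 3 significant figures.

842 mg/L

Mass balance: 961.0·37.00 + 115.0·Cₑ = 1076·123.0
→ Cₑ = (1076·123.0 − 961.0·37.00) / 115.0 = 841.7 mg/L.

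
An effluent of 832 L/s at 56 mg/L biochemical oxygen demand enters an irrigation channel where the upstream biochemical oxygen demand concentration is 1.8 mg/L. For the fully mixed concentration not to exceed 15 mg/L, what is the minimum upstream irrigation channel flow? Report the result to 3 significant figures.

Set C_mix = 15: (Q·1.800 + 832.0·56.00) / (Q + 832.0) = 15
→ Q = 832.0·(56.00 − 15)/(15 − 1.800) = 2584 L/s.

2580 L/s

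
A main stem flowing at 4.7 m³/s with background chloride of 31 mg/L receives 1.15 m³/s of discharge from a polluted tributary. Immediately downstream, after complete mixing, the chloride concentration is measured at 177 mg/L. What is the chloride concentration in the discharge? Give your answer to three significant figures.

774 mg/L

Mass balance: 4.700·31.00 + 1.150·Cₑ = 5.850·177.0
→ Cₑ = (5.850·177.0 − 4.700·31.00) / 1.150 = 773.7 mg/L.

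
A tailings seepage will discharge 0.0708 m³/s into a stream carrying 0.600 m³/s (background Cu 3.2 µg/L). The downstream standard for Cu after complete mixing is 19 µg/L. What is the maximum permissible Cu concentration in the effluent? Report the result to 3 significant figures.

At the limit, (Qr·Cr + Qe·Cₑ)/(Qr + Qe) = 19:
Cₑ = (0.6708·19 − 0.6000·3.200) / 0.07080 = 152.9 µg/L.

153 µg/L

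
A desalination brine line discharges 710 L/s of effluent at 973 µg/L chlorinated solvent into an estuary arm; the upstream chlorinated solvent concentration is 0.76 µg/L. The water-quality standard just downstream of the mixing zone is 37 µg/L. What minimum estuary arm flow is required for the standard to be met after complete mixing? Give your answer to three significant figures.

Set C_mix = 37: (Q·0.7600 + 710.0·973.0) / (Q + 710.0) = 37
→ Q = 710.0·(973.0 − 37)/(37 − 0.7600) = 18340 L/s.

18300 L/s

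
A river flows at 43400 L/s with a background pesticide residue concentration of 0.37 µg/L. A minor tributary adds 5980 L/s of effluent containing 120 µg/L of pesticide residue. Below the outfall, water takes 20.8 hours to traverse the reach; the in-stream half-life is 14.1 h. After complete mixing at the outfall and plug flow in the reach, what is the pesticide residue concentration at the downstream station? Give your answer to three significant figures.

Mixed concentration C = ΣQC/ΣQ = (43400·0.3700 + 5980·120.0) / 49380 = 733700/49380 = 14.86 µg/L.
Half-life 14.1 h → k = ln 2 / 14.1 = 0.04916 h⁻¹ = 1.180 d⁻¹.
First-order decay: C = 14.86·exp(−k·t) = 14.86·0.3597 = 5.344 µg/L.

5.34 µg/L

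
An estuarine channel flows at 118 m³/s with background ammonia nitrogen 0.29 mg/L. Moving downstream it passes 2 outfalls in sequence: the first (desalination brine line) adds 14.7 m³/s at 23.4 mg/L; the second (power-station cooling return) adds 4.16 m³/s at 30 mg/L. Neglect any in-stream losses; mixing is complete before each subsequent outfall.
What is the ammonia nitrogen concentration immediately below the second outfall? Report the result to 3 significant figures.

Below outfall 1: Q → 132.7 m³/s, C = (118.0·0.2900 + 14.70·23.40)/132.7 = 2.850 mg/L.
Below outfall 2: Q → 136.9 m³/s, C = (132.7·2.850 + 4.160·30.00)/136.9 = 3.675 mg/L.

3.68 mg/L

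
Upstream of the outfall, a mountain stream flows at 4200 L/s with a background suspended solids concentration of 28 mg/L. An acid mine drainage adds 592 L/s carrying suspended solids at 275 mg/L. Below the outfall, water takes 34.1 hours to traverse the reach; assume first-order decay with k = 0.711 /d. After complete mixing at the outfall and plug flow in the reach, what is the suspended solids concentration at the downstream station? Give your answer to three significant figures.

21.3 mg/L

After mixing, C = (4200·28.00 + 592.0·275.0) / 4792 = 280400/4792 = 58.51 mg/L.
After decay, C = 58.51 × e^(−kt) = 58.51 × 0.3641 = 21.31 mg/L.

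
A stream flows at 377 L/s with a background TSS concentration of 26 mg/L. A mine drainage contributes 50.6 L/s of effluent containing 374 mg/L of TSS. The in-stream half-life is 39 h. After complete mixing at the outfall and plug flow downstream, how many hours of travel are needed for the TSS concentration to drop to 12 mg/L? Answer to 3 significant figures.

After mixing, C = (377.0·26.00 + 50.60·374.0) / 427.6 = 28730/427.6 = 67.18 mg/L.
Half-life 39 h → k = ln 2 / 39 = 0.01777 h⁻¹ = 0.4266 d⁻¹.
67.18·exp(−k·t) = 12 → t = ln(67.18/12)/k = 348900 s = 96.92 h.

96.9 h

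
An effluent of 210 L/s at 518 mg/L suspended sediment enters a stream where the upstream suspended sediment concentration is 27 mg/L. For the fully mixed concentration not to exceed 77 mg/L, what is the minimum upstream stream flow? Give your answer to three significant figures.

1850 L/s

Set C_mix = 77: (Q·27.00 + 210.0·518.0) / (Q + 210.0) = 77
→ Q = 210.0·(518.0 − 77)/(77 − 27.00) = 1852 L/s.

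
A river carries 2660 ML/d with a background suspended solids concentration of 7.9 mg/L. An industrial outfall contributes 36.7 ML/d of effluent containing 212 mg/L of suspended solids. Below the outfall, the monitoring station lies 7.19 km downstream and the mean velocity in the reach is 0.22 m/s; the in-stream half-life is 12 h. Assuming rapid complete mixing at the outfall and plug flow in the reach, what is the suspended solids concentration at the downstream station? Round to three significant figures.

After mixing, C = (2660·7.900 + 36.70·212.0) / 2697 = 28790/2697 = 10.68 mg/L.
Travel time t = 7.19·1000 / 0.22 = 32680 s = 9.078 h.
Half-life 12 h → k = ln 2 / 12 = 0.05776 h⁻¹ = 1.386 d⁻¹.
Decay over the reach: 10.68·exp(−kt) = 10.68·0.5919 = 6.320 mg/L.

6.32 mg/L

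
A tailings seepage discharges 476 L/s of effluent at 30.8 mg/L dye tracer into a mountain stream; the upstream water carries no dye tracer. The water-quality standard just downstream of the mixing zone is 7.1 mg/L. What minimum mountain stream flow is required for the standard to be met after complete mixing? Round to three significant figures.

Set C_mix = 7.1: (Q·0 + 476.0·30.80) / (Q + 476.0) = 7.1
→ Q = 476.0·(30.80 − 7.1)/(7.1 − 0) = 1589 L/s.

1590 L/s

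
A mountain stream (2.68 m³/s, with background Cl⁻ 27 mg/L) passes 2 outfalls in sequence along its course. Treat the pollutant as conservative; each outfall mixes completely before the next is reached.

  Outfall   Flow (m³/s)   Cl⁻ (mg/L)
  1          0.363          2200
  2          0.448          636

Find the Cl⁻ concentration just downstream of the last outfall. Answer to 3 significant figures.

331 mg/L

Below outfall 1: Q → 3.043 m³/s, C = (2.680·27.00 + 0.3630·2200)/3.043 = 286.2 mg/L.
Below outfall 2: Q → 3.491 m³/s, C = (3.043·286.2 + 0.4480·636.0)/3.491 = 331.1 mg/L.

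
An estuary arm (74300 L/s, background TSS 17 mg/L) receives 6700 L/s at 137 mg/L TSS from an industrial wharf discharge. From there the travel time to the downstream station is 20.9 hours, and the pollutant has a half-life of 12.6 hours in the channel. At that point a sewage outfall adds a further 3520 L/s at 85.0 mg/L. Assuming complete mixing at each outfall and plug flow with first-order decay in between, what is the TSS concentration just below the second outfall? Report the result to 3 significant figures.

11.7 mg/L

Mass balance: C = (74300·17.00 + 6700·137.0) / 81000 = 2181000/81000 = 26.93 mg/L; combined flow 81000 L/s.
Half-life 12.6 h → k = ln 2 / 12.6 = 0.05501 h⁻¹ = 1.320 d⁻¹.
Decay over the reach: 26.93·exp(−kt) = 26.93·0.3167 = 8.528 mg/L.
At the second outfall, C = (81000·8.528 + 3520·85.00) / (81000 + 3520) = 11.71 mg/L.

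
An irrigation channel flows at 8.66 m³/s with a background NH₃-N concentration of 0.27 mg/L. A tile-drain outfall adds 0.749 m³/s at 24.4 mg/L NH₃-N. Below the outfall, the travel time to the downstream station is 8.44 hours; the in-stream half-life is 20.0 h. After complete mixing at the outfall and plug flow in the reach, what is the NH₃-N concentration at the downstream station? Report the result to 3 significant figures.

Flow-weighted average: C = (8.660·0.2700 + 0.7490·24.40) / 9.409 = 20.61/9.409 = 2.191 mg/L.
Half-life 20.0 h → k = ln 2 / 20.0 = 0.03466 h⁻¹ = 0.8318 d⁻¹.
After decay, C = 2.191 × e^(−kt) = 2.191 × 0.7464 = 1.635 mg/L.

1.64 mg/L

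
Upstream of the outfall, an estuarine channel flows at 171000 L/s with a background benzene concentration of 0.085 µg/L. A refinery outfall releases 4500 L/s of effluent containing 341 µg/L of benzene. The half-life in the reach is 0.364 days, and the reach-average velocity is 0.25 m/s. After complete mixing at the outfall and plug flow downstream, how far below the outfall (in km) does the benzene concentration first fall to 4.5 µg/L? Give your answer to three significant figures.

Mixed concentration C = ΣQC/ΣQ = (171000·0.08500 + 4500·341.0) / 175500 = 1549000/175500 = 8.826 µg/L.
Half-life 0.364 d → k = ln 2 / 0.364 = 1.904 d⁻¹.
Set 8.826·exp(−k·t) = 4.5 → t = ln(8.826/4.5)/k = 30570 s = 8.491 h.
Distance = v·t = 0.25·30570 = 7641 m = 7.641 km.

7.64 km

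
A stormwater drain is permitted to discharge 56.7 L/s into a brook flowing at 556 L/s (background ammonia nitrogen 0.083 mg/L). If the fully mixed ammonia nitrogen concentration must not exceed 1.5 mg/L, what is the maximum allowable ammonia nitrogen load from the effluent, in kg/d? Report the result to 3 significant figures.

75.4 kg/d

Mass balance at the limit: 556.0·0.08300 + 56.70·Cₑ = 612.7·1.5 → Cₑ = 15.40 mg/L.
56.70 L/s = 0.05670 m³/s. Load = 0.05670 m³/s × 15.40 g/m³ × 86 400 s/d = 75.42 kg/d.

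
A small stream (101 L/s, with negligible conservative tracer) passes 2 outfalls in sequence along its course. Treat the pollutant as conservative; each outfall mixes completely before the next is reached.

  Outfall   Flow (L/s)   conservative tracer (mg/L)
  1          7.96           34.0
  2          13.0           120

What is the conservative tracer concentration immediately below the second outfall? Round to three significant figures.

15.0 mg/L

Below outfall 1: Q → 109.0 L/s, C = (101.0·0 + 7.960·34.00)/109.0 = 2.484 mg/L.
Below outfall 2: Q → 122.0 L/s, C = (109.0·2.484 + 13.00·120.0)/122.0 = 15.01 mg/L.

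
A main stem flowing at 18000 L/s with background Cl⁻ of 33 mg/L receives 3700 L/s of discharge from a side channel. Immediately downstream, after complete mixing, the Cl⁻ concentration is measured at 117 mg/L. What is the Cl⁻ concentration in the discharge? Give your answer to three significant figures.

526 mg/L

Mass balance: 18000·33.00 + 3700·Cₑ = 21700·117.0
→ Cₑ = (21700·117.0 − 18000·33.00) / 3700 = 525.6 mg/L.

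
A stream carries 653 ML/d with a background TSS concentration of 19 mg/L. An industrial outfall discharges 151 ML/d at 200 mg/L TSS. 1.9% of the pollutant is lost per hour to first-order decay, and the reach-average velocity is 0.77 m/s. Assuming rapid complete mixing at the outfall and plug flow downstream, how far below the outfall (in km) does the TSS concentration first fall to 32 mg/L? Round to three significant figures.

72.9 km

Mass balance: C = (653.0·19.00 + 151.0·200.0) / 804.0 = 42610/804.0 = 52.99 mg/L.
1.9%/h lost → k = −ln(1 − 0.019) = 0.01918 h⁻¹.
Set 52.99·exp(−k·t) = 32 → t = ln(52.99/32)/k = 94670 s = 26.30 h.
Distance = v·t = 0.77·94670 = 72890 m = 72.89 km.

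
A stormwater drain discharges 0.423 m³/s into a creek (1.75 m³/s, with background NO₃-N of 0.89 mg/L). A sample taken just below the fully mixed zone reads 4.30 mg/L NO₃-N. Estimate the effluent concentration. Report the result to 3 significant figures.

Mass balance: 1.750·0.8900 + 0.4230·Cₑ = 2.173·4.300
→ Cₑ = (2.173·4.300 − 1.750·0.8900) / 0.4230 = 18.41 mg/L.

18.4 mg/L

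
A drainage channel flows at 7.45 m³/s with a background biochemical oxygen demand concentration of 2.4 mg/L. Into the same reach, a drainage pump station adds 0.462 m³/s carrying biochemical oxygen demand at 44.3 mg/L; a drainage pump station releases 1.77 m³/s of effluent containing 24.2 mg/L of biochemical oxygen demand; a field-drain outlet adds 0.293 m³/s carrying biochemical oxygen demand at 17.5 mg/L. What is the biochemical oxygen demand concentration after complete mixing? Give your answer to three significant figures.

8.65 mg/L

After mixing, C = (7.450·2.400 + 0.4620·44.30 + 1.770·24.20 + 0.2930·17.50) / 9.975 = 86.31/9.975 = 8.652 mg/L.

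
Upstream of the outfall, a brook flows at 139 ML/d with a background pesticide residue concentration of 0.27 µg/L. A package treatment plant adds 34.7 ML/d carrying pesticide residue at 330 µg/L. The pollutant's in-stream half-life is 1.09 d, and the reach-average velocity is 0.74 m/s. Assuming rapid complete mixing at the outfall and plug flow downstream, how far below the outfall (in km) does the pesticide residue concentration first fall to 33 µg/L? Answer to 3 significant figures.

Mixed concentration C = ΣQC/ΣQ = (139.0·0.2700 + 34.70·330.0) / 173.7 = 11490/173.7 = 66.14 µg/L.
Half-life 1.09 d → k = ln 2 / 1.09 = 0.6359 d⁻¹.
Set 66.14·exp(−k·t) = 33 → t = ln(66.14/33)/k = 94460 s = 26.24 h.
Distance = v·t = 0.74·94460 = 69900 m = 69.90 km.

69.9 km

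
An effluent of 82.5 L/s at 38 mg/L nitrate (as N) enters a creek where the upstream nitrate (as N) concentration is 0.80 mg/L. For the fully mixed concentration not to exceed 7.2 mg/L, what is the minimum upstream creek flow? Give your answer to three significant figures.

Set C_mix = 7.2: (Q·0.8000 + 82.50·38.00) / (Q + 82.50) = 7.2
→ Q = 82.50·(38.00 − 7.2)/(7.2 − 0.8000) = 397.0 L/s.

397 L/s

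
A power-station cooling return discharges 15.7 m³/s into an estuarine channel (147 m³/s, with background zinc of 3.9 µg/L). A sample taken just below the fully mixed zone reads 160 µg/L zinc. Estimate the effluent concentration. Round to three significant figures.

1620 µg/L

Mass balance: 147.0·3.900 + 15.70·Cₑ = 162.7·160.0
→ Cₑ = (162.7·160.0 − 147.0·3.900) / 15.70 = 1622 µg/L.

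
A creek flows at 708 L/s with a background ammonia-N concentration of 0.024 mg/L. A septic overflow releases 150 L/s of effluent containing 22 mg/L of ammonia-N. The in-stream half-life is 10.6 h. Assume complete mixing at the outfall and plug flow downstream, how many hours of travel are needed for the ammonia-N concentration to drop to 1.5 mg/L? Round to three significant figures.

14.5 h

Mass balance: C = (708.0·0.02400 + 150.0·22.00) / 858.0 = 3317/858.0 = 3.866 mg/L.
Half-life 10.6 h → k = ln 2 / 10.6 = 0.06539 h⁻¹ = 1.569 d⁻¹.
3.866·exp(−k·t) = 1.5 → t = ln(3.866/1.5)/k = 52120 s = 14.48 h.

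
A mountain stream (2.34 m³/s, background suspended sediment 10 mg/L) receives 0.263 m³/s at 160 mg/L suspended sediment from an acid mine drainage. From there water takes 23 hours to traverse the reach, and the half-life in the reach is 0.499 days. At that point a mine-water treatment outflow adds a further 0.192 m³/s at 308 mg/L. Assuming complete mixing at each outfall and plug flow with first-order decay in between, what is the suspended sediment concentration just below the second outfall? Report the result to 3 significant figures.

27.3 mg/L

Flow-weighted average: C = (2.340·10.00 + 0.2630·160.0) / 2.603 = 65.48/2.603 = 25.16 mg/L; combined flow 2.603 m³/s.
Half-life 0.499 d → k = ln 2 / 0.499 = 1.389 d⁻¹.
Decay over the reach: 25.16·exp(−kt) = 25.16·0.2642 = 6.645 mg/L.
Second outfall: C = (2.603·6.645 + 0.1920·308.0)/2.795 = 27.35 mg/L.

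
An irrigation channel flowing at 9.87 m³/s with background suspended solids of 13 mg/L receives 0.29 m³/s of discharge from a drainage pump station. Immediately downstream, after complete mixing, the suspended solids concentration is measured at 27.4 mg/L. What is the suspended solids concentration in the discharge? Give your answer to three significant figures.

517 mg/L

Mass balance: 9.870·13.00 + 0.2900·Cₑ = 10.16·27.40
→ Cₑ = (10.16·27.40 − 9.870·13.00) / 0.2900 = 517.5 mg/L.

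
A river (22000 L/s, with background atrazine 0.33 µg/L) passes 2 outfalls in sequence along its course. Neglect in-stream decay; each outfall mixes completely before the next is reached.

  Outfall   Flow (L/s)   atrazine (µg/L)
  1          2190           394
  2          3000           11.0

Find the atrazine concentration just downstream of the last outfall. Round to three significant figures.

Below outfall 1: Q → 24190 L/s, C = (22000·0.3300 + 2190·394.0)/24190 = 35.97 µg/L.
Below outfall 2: Q → 27190 L/s, C = (24190·35.97 + 3000·11.00)/27190 = 33.22 µg/L.

33.2 µg/L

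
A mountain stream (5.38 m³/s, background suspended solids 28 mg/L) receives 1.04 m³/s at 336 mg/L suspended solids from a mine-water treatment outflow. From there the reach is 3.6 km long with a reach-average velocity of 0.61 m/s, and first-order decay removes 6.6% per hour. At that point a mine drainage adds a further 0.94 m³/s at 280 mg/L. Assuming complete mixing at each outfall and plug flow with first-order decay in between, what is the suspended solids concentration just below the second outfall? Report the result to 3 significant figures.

Flow-weighted average: C = (5.380·28.00 + 1.040·336.0) / 6.420 = 500.1/6.420 = 77.89 mg/L; combined flow 6.420 m³/s.
Travel time t = 3.6·1000 / 0.61 = 5902 s = 1.639 h.
6.6%/h lost → k = −ln(1 − 0.066) = 0.06828 h⁻¹.
Decay over the reach: 77.89·exp(−kt) = 77.89·0.8941 = 69.65 mg/L.
Second outfall: C = (6.420·69.65 + 0.9400·280.0)/7.360 = 96.51 mg/L.

96.5 mg/L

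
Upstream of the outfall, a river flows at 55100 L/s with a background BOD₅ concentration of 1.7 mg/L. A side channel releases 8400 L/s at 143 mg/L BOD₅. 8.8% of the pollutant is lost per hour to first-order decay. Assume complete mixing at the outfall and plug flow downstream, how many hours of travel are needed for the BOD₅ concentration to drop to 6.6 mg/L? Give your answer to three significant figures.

Conservation of mass: C = (55100·1.700 + 8400·143.0) / 63500 = 1295000/63500 = 20.39 mg/L.
8.8%/h lost → k = −ln(1 − 0.088) = 0.09212 h⁻¹.
20.39·exp(−k·t) = 6.6 → t = ln(20.39/6.6)/k = 44090 s = 12.25 h.

12.2 h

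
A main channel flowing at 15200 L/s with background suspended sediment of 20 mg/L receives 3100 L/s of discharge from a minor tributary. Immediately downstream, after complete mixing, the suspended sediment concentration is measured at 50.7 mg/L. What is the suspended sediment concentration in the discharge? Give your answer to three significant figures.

Mass balance: 15200·20.00 + 3100·Cₑ = 18300·50.70
→ Cₑ = (18300·50.70 − 15200·20.00) / 3100 = 201.2 mg/L.

201 mg/L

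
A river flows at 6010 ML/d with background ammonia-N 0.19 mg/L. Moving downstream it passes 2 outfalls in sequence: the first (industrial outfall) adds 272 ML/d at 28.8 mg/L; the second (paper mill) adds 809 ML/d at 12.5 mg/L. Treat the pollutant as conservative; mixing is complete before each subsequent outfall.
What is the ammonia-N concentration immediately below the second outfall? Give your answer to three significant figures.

2.69 mg/L

After outfall 1: Q = 6010 + 272.0 = 6282 ML/d; C = (6010·0.1900 + 272.0·28.80)/6282 = 1.429 mg/L.
After outfall 2: Q = 6282 + 809.0 = 7091 ML/d; C = (6282·1.429 + 809.0·12.50)/7091 = 2.692 mg/L.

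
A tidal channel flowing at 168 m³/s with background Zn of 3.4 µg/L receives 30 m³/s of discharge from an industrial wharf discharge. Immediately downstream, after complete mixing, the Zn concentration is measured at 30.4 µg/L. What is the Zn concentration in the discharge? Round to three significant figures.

182 µg/L

Mass balance: 168.0·3.400 + 30.00·Cₑ = 198.0·30.40
→ Cₑ = (198.0·30.40 − 168.0·3.400) / 30.00 = 181.6 µg/L.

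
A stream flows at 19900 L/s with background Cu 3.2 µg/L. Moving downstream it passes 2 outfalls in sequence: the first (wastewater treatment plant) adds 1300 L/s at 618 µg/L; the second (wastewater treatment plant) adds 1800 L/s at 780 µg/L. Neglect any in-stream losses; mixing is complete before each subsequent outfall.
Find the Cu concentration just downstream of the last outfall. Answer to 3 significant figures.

98.7 µg/L

Below outfall 1: Q → 21200 L/s, C = (19900·3.200 + 1300·618.0)/21200 = 40.90 µg/L.
Below outfall 2: Q → 23000 L/s, C = (21200·40.90 + 1800·780.0)/23000 = 98.74 µg/L.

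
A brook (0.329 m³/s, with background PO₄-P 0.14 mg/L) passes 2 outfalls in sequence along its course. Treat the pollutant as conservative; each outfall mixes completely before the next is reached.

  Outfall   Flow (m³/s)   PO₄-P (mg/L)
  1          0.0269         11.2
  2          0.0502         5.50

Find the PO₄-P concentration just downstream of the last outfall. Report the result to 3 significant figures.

After outfall 1: Q = 0.3290 + 0.02690 = 0.3559 m³/s; C = (0.3290·0.1400 + 0.02690·11.20)/0.3559 = 0.9759 mg/L.
After outfall 2: Q = 0.3559 + 0.05020 = 0.4061 m³/s; C = (0.3559·0.9759 + 0.05020·5.500)/0.4061 = 1.535 mg/L.

1.54 mg/L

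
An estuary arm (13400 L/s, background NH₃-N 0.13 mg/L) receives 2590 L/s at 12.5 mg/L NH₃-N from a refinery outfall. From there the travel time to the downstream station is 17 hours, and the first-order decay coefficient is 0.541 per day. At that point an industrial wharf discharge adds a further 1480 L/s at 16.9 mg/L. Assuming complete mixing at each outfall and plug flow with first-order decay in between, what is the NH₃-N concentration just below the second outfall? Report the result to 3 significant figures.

Flow-weighted average: C = (13400·0.1300 + 2590·12.50) / 15990 = 34120/15990 = 2.134 mg/L; combined flow 15990 L/s.
Decay over the reach: 2.134·exp(−kt) = 2.134·0.6817 = 1.454 mg/L.
Second outfall: C = (15990·1.454 + 1480·16.90)/17470 = 2.763 mg/L.

2.76 mg/L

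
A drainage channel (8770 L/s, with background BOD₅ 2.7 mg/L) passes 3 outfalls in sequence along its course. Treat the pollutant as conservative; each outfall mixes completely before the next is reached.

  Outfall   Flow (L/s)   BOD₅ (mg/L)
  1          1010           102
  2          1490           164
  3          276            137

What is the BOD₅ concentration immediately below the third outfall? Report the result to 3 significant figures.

35.4 mg/L

Outfall 1: combined Q = 9780 L/s; C = (8770·2.700 + 1010·102.0)/9780 = 12.95 mg/L.
Outfall 2: combined Q = 11270 L/s; C = (9780·12.95 + 1490·164.0)/11270 = 32.92 mg/L.
Outfall 3: combined Q = 11550 L/s; C = (11270·32.92 + 276.0·137.0)/11550 = 35.41 mg/L.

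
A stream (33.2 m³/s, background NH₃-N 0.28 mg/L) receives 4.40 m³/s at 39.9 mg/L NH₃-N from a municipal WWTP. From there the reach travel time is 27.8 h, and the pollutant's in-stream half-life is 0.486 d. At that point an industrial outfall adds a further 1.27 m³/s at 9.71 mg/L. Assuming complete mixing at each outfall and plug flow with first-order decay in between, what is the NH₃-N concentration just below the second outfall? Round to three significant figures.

After mixing, C = (33.20·0.2800 + 4.400·39.90) / 37.60 = 184.9/37.60 = 4.916 mg/L; combined flow 37.60 m³/s.
Half-life 0.486 d → k = ln 2 / 0.486 = 1.426 d⁻¹.
After decay, C = 4.916 × e^(−kt) = 4.916 × 0.1917 = 0.9423 mg/L.
At the second outfall, C = (37.60·0.9423 + 1.270·9.710) / (37.60 + 1.270) = 1.229 mg/L.

1.23 mg/L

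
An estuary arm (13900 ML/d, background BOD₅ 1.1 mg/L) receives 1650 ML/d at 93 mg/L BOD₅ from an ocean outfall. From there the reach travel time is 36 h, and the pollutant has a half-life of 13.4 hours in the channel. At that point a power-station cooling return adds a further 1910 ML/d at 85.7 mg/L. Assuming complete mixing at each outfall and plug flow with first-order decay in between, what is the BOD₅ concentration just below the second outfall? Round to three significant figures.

Mass balance: C = (13900·1.100 + 1650·93.00) / 15550 = 168700/15550 = 10.85 mg/L; combined flow 15550 ML/d.
Half-life 13.4 h → k = ln 2 / 13.4 = 0.05173 h⁻¹ = 1.241 d⁻¹.
First-order decay: C = 10.85·exp(−k·t) = 10.85·0.1553 = 1.686 mg/L.
Second outfall: C = (15550·1.686 + 1910·85.70)/17460 = 10.88 mg/L.

10.9 mg/L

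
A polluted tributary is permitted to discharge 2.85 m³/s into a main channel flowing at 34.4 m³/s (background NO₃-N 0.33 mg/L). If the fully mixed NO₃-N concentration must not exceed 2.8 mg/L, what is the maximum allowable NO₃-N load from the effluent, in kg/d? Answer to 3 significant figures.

8030 kg/d

Mass balance at the limit: 34.40·0.3300 + 2.850·Cₑ = 37.25·2.8 → Cₑ = 32.61 mg/L.
Load = 2.850 m³/s × 32.61 g/m³ × 86 400 s/d = 8031 kg/d.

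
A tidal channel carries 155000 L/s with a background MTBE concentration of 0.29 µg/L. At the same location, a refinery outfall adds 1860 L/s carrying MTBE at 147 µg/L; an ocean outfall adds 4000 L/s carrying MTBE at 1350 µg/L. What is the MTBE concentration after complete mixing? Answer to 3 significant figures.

35.5 µg/L

Mass balance: C = (155000·0.2900 + 1860·147.0 + 4000·1350) / 160900 = 5718000/160900 = 35.55 µg/L.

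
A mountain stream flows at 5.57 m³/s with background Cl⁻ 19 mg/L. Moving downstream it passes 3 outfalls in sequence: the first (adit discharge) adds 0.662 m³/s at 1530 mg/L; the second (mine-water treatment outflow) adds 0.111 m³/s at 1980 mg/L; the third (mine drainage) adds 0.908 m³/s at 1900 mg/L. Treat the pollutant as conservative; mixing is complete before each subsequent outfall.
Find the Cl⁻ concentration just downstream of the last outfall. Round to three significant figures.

Outfall 1: combined Q = 6.232 m³/s; C = (5.570·19.00 + 0.6620·1530)/6.232 = 179.5 mg/L.
Outfall 2: combined Q = 6.343 m³/s; C = (6.232·179.5 + 0.1110·1980)/6.343 = 211.0 mg/L.
Outfall 3: combined Q = 7.251 m³/s; C = (6.343·211.0 + 0.9080·1900)/7.251 = 422.5 mg/L.

423 mg/L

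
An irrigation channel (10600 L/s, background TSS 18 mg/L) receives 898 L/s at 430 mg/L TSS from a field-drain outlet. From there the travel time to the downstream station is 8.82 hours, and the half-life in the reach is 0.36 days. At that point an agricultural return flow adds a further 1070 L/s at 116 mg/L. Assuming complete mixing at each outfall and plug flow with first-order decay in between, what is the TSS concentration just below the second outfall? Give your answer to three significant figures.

Mass balance: C = (10600·18.00 + 898.0·430.0) / 11500 = 576900/11500 = 50.18 mg/L; combined flow 11500 L/s.
Half-life 0.36 d → k = ln 2 / 0.36 = 1.925 d⁻¹.
First-order decay: C = 50.18·exp(−k·t) = 50.18·0.4928 = 24.73 mg/L.
Second outfall: C = (11500·24.73 + 1070·116.0)/12570 = 32.50 mg/L.

32.5 mg/L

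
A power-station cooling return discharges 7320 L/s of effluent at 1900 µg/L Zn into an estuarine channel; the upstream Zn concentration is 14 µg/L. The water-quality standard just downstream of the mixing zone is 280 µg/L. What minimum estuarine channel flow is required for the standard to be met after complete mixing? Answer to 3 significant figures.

44600 L/s

Set C_mix = 280: (Q·14.00 + 7320·1900) / (Q + 7320) = 280
→ Q = 7320·(1900 − 280)/(280 − 14.00) = 44580 L/s.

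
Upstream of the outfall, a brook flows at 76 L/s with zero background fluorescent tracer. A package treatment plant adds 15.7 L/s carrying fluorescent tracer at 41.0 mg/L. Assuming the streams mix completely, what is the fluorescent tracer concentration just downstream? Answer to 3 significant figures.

Mass balance: C = (76.00·0 + 15.70·41.00) / 91.70 = 643.7/91.70 = 7.020 mg/L.

7.02 mg/L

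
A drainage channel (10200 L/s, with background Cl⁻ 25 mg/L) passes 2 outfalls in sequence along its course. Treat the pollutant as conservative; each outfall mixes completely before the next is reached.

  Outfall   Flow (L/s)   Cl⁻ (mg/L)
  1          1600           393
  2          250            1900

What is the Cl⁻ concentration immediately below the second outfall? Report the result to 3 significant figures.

Outfall 1: combined Q = 11800 L/s; C = (10200·25.00 + 1600·393.0)/11800 = 74.90 mg/L.
Outfall 2: combined Q = 12050 L/s; C = (11800·74.90 + 250.0·1900)/12050 = 112.8 mg/L.

113 mg/L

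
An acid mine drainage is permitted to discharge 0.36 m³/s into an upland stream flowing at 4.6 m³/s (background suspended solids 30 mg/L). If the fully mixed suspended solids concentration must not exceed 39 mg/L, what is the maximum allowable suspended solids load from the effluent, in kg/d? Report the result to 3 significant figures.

4790 kg/d

Mass balance at the limit: 4.600·30.00 + 0.3600·Cₑ = 4.960·39 → Cₑ = 154.0 mg/L.
Load = 0.3600 m³/s × 154.0 g/m³ × 86 400 s/d = 4790 kg/d.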